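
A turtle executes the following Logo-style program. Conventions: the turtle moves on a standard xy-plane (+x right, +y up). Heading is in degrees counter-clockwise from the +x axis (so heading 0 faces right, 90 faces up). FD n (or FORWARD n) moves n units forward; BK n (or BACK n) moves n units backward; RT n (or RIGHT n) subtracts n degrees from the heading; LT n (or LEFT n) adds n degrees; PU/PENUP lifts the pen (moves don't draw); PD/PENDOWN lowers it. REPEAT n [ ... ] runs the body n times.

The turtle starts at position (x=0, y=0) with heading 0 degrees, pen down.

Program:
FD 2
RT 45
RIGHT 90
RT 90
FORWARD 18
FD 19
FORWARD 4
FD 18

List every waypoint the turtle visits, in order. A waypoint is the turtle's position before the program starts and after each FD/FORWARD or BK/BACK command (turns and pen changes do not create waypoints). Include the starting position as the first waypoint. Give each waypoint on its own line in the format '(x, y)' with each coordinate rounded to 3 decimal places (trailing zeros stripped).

Executing turtle program step by step:
Start: pos=(0,0), heading=0, pen down
FD 2: (0,0) -> (2,0) [heading=0, draw]
RT 45: heading 0 -> 315
RT 90: heading 315 -> 225
RT 90: heading 225 -> 135
FD 18: (2,0) -> (-10.728,12.728) [heading=135, draw]
FD 19: (-10.728,12.728) -> (-24.163,26.163) [heading=135, draw]
FD 4: (-24.163,26.163) -> (-26.991,28.991) [heading=135, draw]
FD 18: (-26.991,28.991) -> (-39.719,41.719) [heading=135, draw]
Final: pos=(-39.719,41.719), heading=135, 5 segment(s) drawn
Waypoints (6 total):
(0, 0)
(2, 0)
(-10.728, 12.728)
(-24.163, 26.163)
(-26.991, 28.991)
(-39.719, 41.719)

Answer: (0, 0)
(2, 0)
(-10.728, 12.728)
(-24.163, 26.163)
(-26.991, 28.991)
(-39.719, 41.719)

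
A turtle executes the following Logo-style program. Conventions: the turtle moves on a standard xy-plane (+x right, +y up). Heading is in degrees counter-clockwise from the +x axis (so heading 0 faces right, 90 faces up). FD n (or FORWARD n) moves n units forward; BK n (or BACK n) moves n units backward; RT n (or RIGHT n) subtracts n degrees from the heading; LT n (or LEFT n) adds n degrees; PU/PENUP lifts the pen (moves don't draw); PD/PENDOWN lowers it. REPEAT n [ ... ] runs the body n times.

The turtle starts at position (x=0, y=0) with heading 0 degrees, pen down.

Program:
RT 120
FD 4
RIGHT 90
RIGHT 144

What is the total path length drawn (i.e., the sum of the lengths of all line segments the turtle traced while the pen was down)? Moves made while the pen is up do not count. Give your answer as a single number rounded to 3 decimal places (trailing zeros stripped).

Answer: 4

Derivation:
Executing turtle program step by step:
Start: pos=(0,0), heading=0, pen down
RT 120: heading 0 -> 240
FD 4: (0,0) -> (-2,-3.464) [heading=240, draw]
RT 90: heading 240 -> 150
RT 144: heading 150 -> 6
Final: pos=(-2,-3.464), heading=6, 1 segment(s) drawn

Segment lengths:
  seg 1: (0,0) -> (-2,-3.464), length = 4
Total = 4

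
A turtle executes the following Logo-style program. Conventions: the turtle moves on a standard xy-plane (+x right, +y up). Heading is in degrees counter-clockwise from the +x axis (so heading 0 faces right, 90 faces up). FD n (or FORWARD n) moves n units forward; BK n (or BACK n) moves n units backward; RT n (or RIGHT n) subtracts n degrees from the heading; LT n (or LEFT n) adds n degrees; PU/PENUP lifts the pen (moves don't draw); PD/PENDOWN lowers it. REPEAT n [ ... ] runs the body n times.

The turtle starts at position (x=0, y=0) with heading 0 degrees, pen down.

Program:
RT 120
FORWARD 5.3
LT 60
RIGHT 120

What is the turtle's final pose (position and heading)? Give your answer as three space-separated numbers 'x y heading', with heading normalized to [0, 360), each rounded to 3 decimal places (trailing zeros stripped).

Answer: -2.65 -4.59 180

Derivation:
Executing turtle program step by step:
Start: pos=(0,0), heading=0, pen down
RT 120: heading 0 -> 240
FD 5.3: (0,0) -> (-2.65,-4.59) [heading=240, draw]
LT 60: heading 240 -> 300
RT 120: heading 300 -> 180
Final: pos=(-2.65,-4.59), heading=180, 1 segment(s) drawn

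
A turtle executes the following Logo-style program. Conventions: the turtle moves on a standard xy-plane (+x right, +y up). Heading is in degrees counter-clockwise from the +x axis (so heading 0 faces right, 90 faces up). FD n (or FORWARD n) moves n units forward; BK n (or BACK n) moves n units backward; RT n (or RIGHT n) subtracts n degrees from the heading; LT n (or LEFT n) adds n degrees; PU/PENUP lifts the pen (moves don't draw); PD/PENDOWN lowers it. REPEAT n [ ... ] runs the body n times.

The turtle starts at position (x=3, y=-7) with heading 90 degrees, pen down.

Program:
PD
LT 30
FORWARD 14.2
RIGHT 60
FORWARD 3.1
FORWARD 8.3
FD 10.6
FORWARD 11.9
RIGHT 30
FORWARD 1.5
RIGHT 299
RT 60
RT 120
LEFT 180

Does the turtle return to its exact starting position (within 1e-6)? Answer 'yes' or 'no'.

Answer: no

Derivation:
Executing turtle program step by step:
Start: pos=(3,-7), heading=90, pen down
PD: pen down
LT 30: heading 90 -> 120
FD 14.2: (3,-7) -> (-4.1,5.298) [heading=120, draw]
RT 60: heading 120 -> 60
FD 3.1: (-4.1,5.298) -> (-2.55,7.982) [heading=60, draw]
FD 8.3: (-2.55,7.982) -> (1.6,15.17) [heading=60, draw]
FD 10.6: (1.6,15.17) -> (6.9,24.35) [heading=60, draw]
FD 11.9: (6.9,24.35) -> (12.85,34.656) [heading=60, draw]
RT 30: heading 60 -> 30
FD 1.5: (12.85,34.656) -> (14.149,35.406) [heading=30, draw]
RT 299: heading 30 -> 91
RT 60: heading 91 -> 31
RT 120: heading 31 -> 271
LT 180: heading 271 -> 91
Final: pos=(14.149,35.406), heading=91, 6 segment(s) drawn

Start position: (3, -7)
Final position: (14.149, 35.406)
Distance = 43.847; >= 1e-6 -> NOT closed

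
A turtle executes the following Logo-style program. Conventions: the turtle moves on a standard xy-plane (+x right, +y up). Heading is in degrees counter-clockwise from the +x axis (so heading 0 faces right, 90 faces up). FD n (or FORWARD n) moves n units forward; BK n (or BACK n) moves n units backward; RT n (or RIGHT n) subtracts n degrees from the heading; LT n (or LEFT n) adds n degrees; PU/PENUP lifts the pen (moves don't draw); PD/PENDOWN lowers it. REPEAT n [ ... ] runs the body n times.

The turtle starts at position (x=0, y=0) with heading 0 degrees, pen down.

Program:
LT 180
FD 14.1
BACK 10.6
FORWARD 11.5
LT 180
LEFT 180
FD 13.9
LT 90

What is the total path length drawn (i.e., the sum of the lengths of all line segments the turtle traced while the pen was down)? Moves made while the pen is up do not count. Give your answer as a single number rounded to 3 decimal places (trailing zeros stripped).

Answer: 50.1

Derivation:
Executing turtle program step by step:
Start: pos=(0,0), heading=0, pen down
LT 180: heading 0 -> 180
FD 14.1: (0,0) -> (-14.1,0) [heading=180, draw]
BK 10.6: (-14.1,0) -> (-3.5,0) [heading=180, draw]
FD 11.5: (-3.5,0) -> (-15,0) [heading=180, draw]
LT 180: heading 180 -> 0
LT 180: heading 0 -> 180
FD 13.9: (-15,0) -> (-28.9,0) [heading=180, draw]
LT 90: heading 180 -> 270
Final: pos=(-28.9,0), heading=270, 4 segment(s) drawn

Segment lengths:
  seg 1: (0,0) -> (-14.1,0), length = 14.1
  seg 2: (-14.1,0) -> (-3.5,0), length = 10.6
  seg 3: (-3.5,0) -> (-15,0), length = 11.5
  seg 4: (-15,0) -> (-28.9,0), length = 13.9
Total = 50.1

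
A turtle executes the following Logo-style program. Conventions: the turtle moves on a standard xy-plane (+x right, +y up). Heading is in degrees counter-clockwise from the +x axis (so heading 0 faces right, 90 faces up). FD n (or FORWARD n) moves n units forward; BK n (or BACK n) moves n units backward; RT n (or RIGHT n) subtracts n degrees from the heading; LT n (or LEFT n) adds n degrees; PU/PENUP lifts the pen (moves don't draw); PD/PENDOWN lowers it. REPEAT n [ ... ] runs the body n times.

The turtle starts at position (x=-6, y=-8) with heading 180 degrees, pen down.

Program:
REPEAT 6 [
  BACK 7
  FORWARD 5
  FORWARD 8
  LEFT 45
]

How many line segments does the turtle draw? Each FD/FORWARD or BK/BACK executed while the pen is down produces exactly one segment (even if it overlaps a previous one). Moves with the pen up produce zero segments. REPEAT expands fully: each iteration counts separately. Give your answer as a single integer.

Executing turtle program step by step:
Start: pos=(-6,-8), heading=180, pen down
REPEAT 6 [
  -- iteration 1/6 --
  BK 7: (-6,-8) -> (1,-8) [heading=180, draw]
  FD 5: (1,-8) -> (-4,-8) [heading=180, draw]
  FD 8: (-4,-8) -> (-12,-8) [heading=180, draw]
  LT 45: heading 180 -> 225
  -- iteration 2/6 --
  BK 7: (-12,-8) -> (-7.05,-3.05) [heading=225, draw]
  FD 5: (-7.05,-3.05) -> (-10.586,-6.586) [heading=225, draw]
  FD 8: (-10.586,-6.586) -> (-16.243,-12.243) [heading=225, draw]
  LT 45: heading 225 -> 270
  -- iteration 3/6 --
  BK 7: (-16.243,-12.243) -> (-16.243,-5.243) [heading=270, draw]
  FD 5: (-16.243,-5.243) -> (-16.243,-10.243) [heading=270, draw]
  FD 8: (-16.243,-10.243) -> (-16.243,-18.243) [heading=270, draw]
  LT 45: heading 270 -> 315
  -- iteration 4/6 --
  BK 7: (-16.243,-18.243) -> (-21.192,-13.293) [heading=315, draw]
  FD 5: (-21.192,-13.293) -> (-17.657,-16.828) [heading=315, draw]
  FD 8: (-17.657,-16.828) -> (-12,-22.485) [heading=315, draw]
  LT 45: heading 315 -> 0
  -- iteration 5/6 --
  BK 7: (-12,-22.485) -> (-19,-22.485) [heading=0, draw]
  FD 5: (-19,-22.485) -> (-14,-22.485) [heading=0, draw]
  FD 8: (-14,-22.485) -> (-6,-22.485) [heading=0, draw]
  LT 45: heading 0 -> 45
  -- iteration 6/6 --
  BK 7: (-6,-22.485) -> (-10.95,-27.435) [heading=45, draw]
  FD 5: (-10.95,-27.435) -> (-7.414,-23.899) [heading=45, draw]
  FD 8: (-7.414,-23.899) -> (-1.757,-18.243) [heading=45, draw]
  LT 45: heading 45 -> 90
]
Final: pos=(-1.757,-18.243), heading=90, 18 segment(s) drawn
Segments drawn: 18

Answer: 18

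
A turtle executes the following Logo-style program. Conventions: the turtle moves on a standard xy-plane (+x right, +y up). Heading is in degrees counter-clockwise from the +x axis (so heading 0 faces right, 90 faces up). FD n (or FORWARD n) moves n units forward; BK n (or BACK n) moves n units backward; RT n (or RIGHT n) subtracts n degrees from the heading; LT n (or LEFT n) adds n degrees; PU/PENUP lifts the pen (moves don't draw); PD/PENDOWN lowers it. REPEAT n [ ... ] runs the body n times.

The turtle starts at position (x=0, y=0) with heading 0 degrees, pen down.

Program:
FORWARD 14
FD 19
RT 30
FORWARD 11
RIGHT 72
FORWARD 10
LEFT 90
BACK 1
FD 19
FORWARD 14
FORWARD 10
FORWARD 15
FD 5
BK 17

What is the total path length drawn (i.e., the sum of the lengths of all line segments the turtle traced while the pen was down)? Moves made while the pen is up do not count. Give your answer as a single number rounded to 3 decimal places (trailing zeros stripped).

Answer: 135

Derivation:
Executing turtle program step by step:
Start: pos=(0,0), heading=0, pen down
FD 14: (0,0) -> (14,0) [heading=0, draw]
FD 19: (14,0) -> (33,0) [heading=0, draw]
RT 30: heading 0 -> 330
FD 11: (33,0) -> (42.526,-5.5) [heading=330, draw]
RT 72: heading 330 -> 258
FD 10: (42.526,-5.5) -> (40.447,-15.281) [heading=258, draw]
LT 90: heading 258 -> 348
BK 1: (40.447,-15.281) -> (39.469,-15.074) [heading=348, draw]
FD 19: (39.469,-15.074) -> (58.054,-19.024) [heading=348, draw]
FD 14: (58.054,-19.024) -> (71.748,-21.935) [heading=348, draw]
FD 10: (71.748,-21.935) -> (81.529,-24.014) [heading=348, draw]
FD 15: (81.529,-24.014) -> (96.202,-27.132) [heading=348, draw]
FD 5: (96.202,-27.132) -> (101.092,-28.172) [heading=348, draw]
BK 17: (101.092,-28.172) -> (84.464,-24.638) [heading=348, draw]
Final: pos=(84.464,-24.638), heading=348, 11 segment(s) drawn

Segment lengths:
  seg 1: (0,0) -> (14,0), length = 14
  seg 2: (14,0) -> (33,0), length = 19
  seg 3: (33,0) -> (42.526,-5.5), length = 11
  seg 4: (42.526,-5.5) -> (40.447,-15.281), length = 10
  seg 5: (40.447,-15.281) -> (39.469,-15.074), length = 1
  seg 6: (39.469,-15.074) -> (58.054,-19.024), length = 19
  seg 7: (58.054,-19.024) -> (71.748,-21.935), length = 14
  seg 8: (71.748,-21.935) -> (81.529,-24.014), length = 10
  seg 9: (81.529,-24.014) -> (96.202,-27.132), length = 15
  seg 10: (96.202,-27.132) -> (101.092,-28.172), length = 5
  seg 11: (101.092,-28.172) -> (84.464,-24.638), length = 17
Total = 135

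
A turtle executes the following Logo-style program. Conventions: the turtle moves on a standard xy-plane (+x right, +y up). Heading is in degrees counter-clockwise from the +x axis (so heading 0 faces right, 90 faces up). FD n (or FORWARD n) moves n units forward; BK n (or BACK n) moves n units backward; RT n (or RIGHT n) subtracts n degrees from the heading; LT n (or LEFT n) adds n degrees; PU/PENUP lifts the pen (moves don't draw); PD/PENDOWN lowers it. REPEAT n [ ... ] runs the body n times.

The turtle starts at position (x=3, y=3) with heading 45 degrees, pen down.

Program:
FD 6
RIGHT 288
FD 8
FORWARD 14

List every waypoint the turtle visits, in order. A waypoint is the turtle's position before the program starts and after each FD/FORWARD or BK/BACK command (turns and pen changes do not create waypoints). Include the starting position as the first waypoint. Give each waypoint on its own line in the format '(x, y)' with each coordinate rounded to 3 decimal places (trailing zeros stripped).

Answer: (3, 3)
(7.243, 7.243)
(3.611, 14.371)
(-2.745, 26.845)

Derivation:
Executing turtle program step by step:
Start: pos=(3,3), heading=45, pen down
FD 6: (3,3) -> (7.243,7.243) [heading=45, draw]
RT 288: heading 45 -> 117
FD 8: (7.243,7.243) -> (3.611,14.371) [heading=117, draw]
FD 14: (3.611,14.371) -> (-2.745,26.845) [heading=117, draw]
Final: pos=(-2.745,26.845), heading=117, 3 segment(s) drawn
Waypoints (4 total):
(3, 3)
(7.243, 7.243)
(3.611, 14.371)
(-2.745, 26.845)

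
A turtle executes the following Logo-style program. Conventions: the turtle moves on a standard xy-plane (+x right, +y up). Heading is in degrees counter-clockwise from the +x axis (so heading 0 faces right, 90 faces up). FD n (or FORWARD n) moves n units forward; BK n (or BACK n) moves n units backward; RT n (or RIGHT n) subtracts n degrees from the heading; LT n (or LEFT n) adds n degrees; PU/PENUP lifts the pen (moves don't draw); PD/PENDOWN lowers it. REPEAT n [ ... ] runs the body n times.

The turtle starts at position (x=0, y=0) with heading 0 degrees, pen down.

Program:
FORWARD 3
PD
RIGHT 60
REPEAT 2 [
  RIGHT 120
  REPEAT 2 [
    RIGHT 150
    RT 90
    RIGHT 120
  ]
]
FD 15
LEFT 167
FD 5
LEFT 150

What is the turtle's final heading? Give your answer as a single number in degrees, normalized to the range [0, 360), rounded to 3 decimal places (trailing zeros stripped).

Answer: 17

Derivation:
Executing turtle program step by step:
Start: pos=(0,0), heading=0, pen down
FD 3: (0,0) -> (3,0) [heading=0, draw]
PD: pen down
RT 60: heading 0 -> 300
REPEAT 2 [
  -- iteration 1/2 --
  RT 120: heading 300 -> 180
  REPEAT 2 [
    -- iteration 1/2 --
    RT 150: heading 180 -> 30
    RT 90: heading 30 -> 300
    RT 120: heading 300 -> 180
    -- iteration 2/2 --
    RT 150: heading 180 -> 30
    RT 90: heading 30 -> 300
    RT 120: heading 300 -> 180
  ]
  -- iteration 2/2 --
  RT 120: heading 180 -> 60
  REPEAT 2 [
    -- iteration 1/2 --
    RT 150: heading 60 -> 270
    RT 90: heading 270 -> 180
    RT 120: heading 180 -> 60
    -- iteration 2/2 --
    RT 150: heading 60 -> 270
    RT 90: heading 270 -> 180
    RT 120: heading 180 -> 60
  ]
]
FD 15: (3,0) -> (10.5,12.99) [heading=60, draw]
LT 167: heading 60 -> 227
FD 5: (10.5,12.99) -> (7.09,9.334) [heading=227, draw]
LT 150: heading 227 -> 17
Final: pos=(7.09,9.334), heading=17, 3 segment(s) drawn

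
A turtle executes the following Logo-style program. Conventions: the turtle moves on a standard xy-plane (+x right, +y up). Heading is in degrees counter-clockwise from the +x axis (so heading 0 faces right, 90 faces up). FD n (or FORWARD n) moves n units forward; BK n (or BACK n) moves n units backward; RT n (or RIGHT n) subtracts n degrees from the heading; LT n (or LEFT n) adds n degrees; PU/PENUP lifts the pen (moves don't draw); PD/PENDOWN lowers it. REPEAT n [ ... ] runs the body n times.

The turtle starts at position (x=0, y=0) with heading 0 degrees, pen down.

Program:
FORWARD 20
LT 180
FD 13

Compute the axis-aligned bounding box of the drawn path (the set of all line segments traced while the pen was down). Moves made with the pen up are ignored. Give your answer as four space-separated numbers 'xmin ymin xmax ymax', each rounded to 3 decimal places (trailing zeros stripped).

Executing turtle program step by step:
Start: pos=(0,0), heading=0, pen down
FD 20: (0,0) -> (20,0) [heading=0, draw]
LT 180: heading 0 -> 180
FD 13: (20,0) -> (7,0) [heading=180, draw]
Final: pos=(7,0), heading=180, 2 segment(s) drawn

Segment endpoints: x in {0, 7, 20}, y in {0, 0}
xmin=0, ymin=0, xmax=20, ymax=0

Answer: 0 0 20 0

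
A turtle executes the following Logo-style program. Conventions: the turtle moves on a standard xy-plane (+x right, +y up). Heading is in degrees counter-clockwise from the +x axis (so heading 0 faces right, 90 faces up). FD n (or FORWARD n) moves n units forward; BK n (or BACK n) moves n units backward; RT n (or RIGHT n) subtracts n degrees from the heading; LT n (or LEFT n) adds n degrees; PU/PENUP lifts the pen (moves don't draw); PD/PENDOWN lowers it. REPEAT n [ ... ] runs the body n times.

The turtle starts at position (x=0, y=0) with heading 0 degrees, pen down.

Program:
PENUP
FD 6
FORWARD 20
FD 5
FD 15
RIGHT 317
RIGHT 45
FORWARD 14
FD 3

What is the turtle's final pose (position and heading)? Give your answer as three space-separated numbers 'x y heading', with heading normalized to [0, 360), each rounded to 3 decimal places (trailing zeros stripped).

Executing turtle program step by step:
Start: pos=(0,0), heading=0, pen down
PU: pen up
FD 6: (0,0) -> (6,0) [heading=0, move]
FD 20: (6,0) -> (26,0) [heading=0, move]
FD 5: (26,0) -> (31,0) [heading=0, move]
FD 15: (31,0) -> (46,0) [heading=0, move]
RT 317: heading 0 -> 43
RT 45: heading 43 -> 358
FD 14: (46,0) -> (59.991,-0.489) [heading=358, move]
FD 3: (59.991,-0.489) -> (62.99,-0.593) [heading=358, move]
Final: pos=(62.99,-0.593), heading=358, 0 segment(s) drawn

Answer: 62.99 -0.593 358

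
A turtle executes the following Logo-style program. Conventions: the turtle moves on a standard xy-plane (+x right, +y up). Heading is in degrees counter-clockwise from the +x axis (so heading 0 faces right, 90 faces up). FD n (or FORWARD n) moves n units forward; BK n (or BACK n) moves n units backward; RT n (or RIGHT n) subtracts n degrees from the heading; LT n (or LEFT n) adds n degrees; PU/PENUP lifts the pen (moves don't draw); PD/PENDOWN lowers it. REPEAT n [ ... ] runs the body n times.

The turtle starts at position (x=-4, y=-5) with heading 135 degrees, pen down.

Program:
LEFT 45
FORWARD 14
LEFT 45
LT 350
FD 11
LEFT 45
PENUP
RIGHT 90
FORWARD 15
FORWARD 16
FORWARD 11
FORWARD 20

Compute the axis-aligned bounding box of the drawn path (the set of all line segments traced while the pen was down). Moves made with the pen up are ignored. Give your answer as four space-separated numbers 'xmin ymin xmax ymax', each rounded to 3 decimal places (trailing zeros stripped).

Executing turtle program step by step:
Start: pos=(-4,-5), heading=135, pen down
LT 45: heading 135 -> 180
FD 14: (-4,-5) -> (-18,-5) [heading=180, draw]
LT 45: heading 180 -> 225
LT 350: heading 225 -> 215
FD 11: (-18,-5) -> (-27.011,-11.309) [heading=215, draw]
LT 45: heading 215 -> 260
PU: pen up
RT 90: heading 260 -> 170
FD 15: (-27.011,-11.309) -> (-41.783,-8.705) [heading=170, move]
FD 16: (-41.783,-8.705) -> (-57.54,-5.926) [heading=170, move]
FD 11: (-57.54,-5.926) -> (-68.373,-4.016) [heading=170, move]
FD 20: (-68.373,-4.016) -> (-88.069,-0.543) [heading=170, move]
Final: pos=(-88.069,-0.543), heading=170, 2 segment(s) drawn

Segment endpoints: x in {-27.011, -18, -4}, y in {-11.309, -5, -5}
xmin=-27.011, ymin=-11.309, xmax=-4, ymax=-5

Answer: -27.011 -11.309 -4 -5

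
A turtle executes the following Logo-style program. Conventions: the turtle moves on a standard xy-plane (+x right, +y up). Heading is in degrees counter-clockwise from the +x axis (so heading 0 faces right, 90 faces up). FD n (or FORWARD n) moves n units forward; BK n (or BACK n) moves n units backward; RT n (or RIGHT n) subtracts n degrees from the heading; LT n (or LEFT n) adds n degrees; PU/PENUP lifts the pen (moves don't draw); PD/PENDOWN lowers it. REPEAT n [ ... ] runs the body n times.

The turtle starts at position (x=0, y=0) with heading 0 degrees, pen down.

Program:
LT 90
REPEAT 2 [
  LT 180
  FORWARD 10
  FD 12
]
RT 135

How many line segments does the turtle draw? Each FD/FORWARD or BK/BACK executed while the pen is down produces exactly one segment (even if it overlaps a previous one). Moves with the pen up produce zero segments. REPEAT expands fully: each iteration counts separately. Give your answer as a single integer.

Answer: 4

Derivation:
Executing turtle program step by step:
Start: pos=(0,0), heading=0, pen down
LT 90: heading 0 -> 90
REPEAT 2 [
  -- iteration 1/2 --
  LT 180: heading 90 -> 270
  FD 10: (0,0) -> (0,-10) [heading=270, draw]
  FD 12: (0,-10) -> (0,-22) [heading=270, draw]
  -- iteration 2/2 --
  LT 180: heading 270 -> 90
  FD 10: (0,-22) -> (0,-12) [heading=90, draw]
  FD 12: (0,-12) -> (0,0) [heading=90, draw]
]
RT 135: heading 90 -> 315
Final: pos=(0,0), heading=315, 4 segment(s) drawn
Segments drawn: 4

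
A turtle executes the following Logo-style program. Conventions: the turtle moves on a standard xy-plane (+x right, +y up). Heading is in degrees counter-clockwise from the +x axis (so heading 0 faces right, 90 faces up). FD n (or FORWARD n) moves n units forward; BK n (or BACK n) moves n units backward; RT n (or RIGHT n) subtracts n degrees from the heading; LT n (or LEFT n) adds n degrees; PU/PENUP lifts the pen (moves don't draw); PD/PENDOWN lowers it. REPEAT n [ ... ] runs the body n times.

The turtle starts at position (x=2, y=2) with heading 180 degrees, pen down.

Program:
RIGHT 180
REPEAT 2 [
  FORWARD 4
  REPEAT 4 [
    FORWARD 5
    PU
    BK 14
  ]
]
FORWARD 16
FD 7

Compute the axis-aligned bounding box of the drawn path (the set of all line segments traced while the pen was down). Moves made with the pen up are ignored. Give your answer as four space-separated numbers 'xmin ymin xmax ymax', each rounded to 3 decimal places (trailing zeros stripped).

Answer: 2 2 11 2

Derivation:
Executing turtle program step by step:
Start: pos=(2,2), heading=180, pen down
RT 180: heading 180 -> 0
REPEAT 2 [
  -- iteration 1/2 --
  FD 4: (2,2) -> (6,2) [heading=0, draw]
  REPEAT 4 [
    -- iteration 1/4 --
    FD 5: (6,2) -> (11,2) [heading=0, draw]
    PU: pen up
    BK 14: (11,2) -> (-3,2) [heading=0, move]
    -- iteration 2/4 --
    FD 5: (-3,2) -> (2,2) [heading=0, move]
    PU: pen up
    BK 14: (2,2) -> (-12,2) [heading=0, move]
    -- iteration 3/4 --
    FD 5: (-12,2) -> (-7,2) [heading=0, move]
    PU: pen up
    BK 14: (-7,2) -> (-21,2) [heading=0, move]
    -- iteration 4/4 --
    FD 5: (-21,2) -> (-16,2) [heading=0, move]
    PU: pen up
    BK 14: (-16,2) -> (-30,2) [heading=0, move]
  ]
  -- iteration 2/2 --
  FD 4: (-30,2) -> (-26,2) [heading=0, move]
  REPEAT 4 [
    -- iteration 1/4 --
    FD 5: (-26,2) -> (-21,2) [heading=0, move]
    PU: pen up
    BK 14: (-21,2) -> (-35,2) [heading=0, move]
    -- iteration 2/4 --
    FD 5: (-35,2) -> (-30,2) [heading=0, move]
    PU: pen up
    BK 14: (-30,2) -> (-44,2) [heading=0, move]
    -- iteration 3/4 --
    FD 5: (-44,2) -> (-39,2) [heading=0, move]
    PU: pen up
    BK 14: (-39,2) -> (-53,2) [heading=0, move]
    -- iteration 4/4 --
    FD 5: (-53,2) -> (-48,2) [heading=0, move]
    PU: pen up
    BK 14: (-48,2) -> (-62,2) [heading=0, move]
  ]
]
FD 16: (-62,2) -> (-46,2) [heading=0, move]
FD 7: (-46,2) -> (-39,2) [heading=0, move]
Final: pos=(-39,2), heading=0, 2 segment(s) drawn

Segment endpoints: x in {2, 6, 11}, y in {2}
xmin=2, ymin=2, xmax=11, ymax=2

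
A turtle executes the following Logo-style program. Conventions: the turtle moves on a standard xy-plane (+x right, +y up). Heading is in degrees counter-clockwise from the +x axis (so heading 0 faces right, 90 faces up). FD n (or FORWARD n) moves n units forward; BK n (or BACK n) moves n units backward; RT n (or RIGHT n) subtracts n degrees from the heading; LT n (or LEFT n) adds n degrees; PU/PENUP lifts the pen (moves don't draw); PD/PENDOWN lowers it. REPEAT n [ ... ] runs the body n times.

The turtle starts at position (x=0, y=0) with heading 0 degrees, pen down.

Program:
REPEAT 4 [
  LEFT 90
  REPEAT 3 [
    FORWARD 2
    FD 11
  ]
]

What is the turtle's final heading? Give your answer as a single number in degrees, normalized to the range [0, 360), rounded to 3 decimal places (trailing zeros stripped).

Executing turtle program step by step:
Start: pos=(0,0), heading=0, pen down
REPEAT 4 [
  -- iteration 1/4 --
  LT 90: heading 0 -> 90
  REPEAT 3 [
    -- iteration 1/3 --
    FD 2: (0,0) -> (0,2) [heading=90, draw]
    FD 11: (0,2) -> (0,13) [heading=90, draw]
    -- iteration 2/3 --
    FD 2: (0,13) -> (0,15) [heading=90, draw]
    FD 11: (0,15) -> (0,26) [heading=90, draw]
    -- iteration 3/3 --
    FD 2: (0,26) -> (0,28) [heading=90, draw]
    FD 11: (0,28) -> (0,39) [heading=90, draw]
  ]
  -- iteration 2/4 --
  LT 90: heading 90 -> 180
  REPEAT 3 [
    -- iteration 1/3 --
    FD 2: (0,39) -> (-2,39) [heading=180, draw]
    FD 11: (-2,39) -> (-13,39) [heading=180, draw]
    -- iteration 2/3 --
    FD 2: (-13,39) -> (-15,39) [heading=180, draw]
    FD 11: (-15,39) -> (-26,39) [heading=180, draw]
    -- iteration 3/3 --
    FD 2: (-26,39) -> (-28,39) [heading=180, draw]
    FD 11: (-28,39) -> (-39,39) [heading=180, draw]
  ]
  -- iteration 3/4 --
  LT 90: heading 180 -> 270
  REPEAT 3 [
    -- iteration 1/3 --
    FD 2: (-39,39) -> (-39,37) [heading=270, draw]
    FD 11: (-39,37) -> (-39,26) [heading=270, draw]
    -- iteration 2/3 --
    FD 2: (-39,26) -> (-39,24) [heading=270, draw]
    FD 11: (-39,24) -> (-39,13) [heading=270, draw]
    -- iteration 3/3 --
    FD 2: (-39,13) -> (-39,11) [heading=270, draw]
    FD 11: (-39,11) -> (-39,0) [heading=270, draw]
  ]
  -- iteration 4/4 --
  LT 90: heading 270 -> 0
  REPEAT 3 [
    -- iteration 1/3 --
    FD 2: (-39,0) -> (-37,0) [heading=0, draw]
    FD 11: (-37,0) -> (-26,0) [heading=0, draw]
    -- iteration 2/3 --
    FD 2: (-26,0) -> (-24,0) [heading=0, draw]
    FD 11: (-24,0) -> (-13,0) [heading=0, draw]
    -- iteration 3/3 --
    FD 2: (-13,0) -> (-11,0) [heading=0, draw]
    FD 11: (-11,0) -> (0,0) [heading=0, draw]
  ]
]
Final: pos=(0,0), heading=0, 24 segment(s) drawn

Answer: 0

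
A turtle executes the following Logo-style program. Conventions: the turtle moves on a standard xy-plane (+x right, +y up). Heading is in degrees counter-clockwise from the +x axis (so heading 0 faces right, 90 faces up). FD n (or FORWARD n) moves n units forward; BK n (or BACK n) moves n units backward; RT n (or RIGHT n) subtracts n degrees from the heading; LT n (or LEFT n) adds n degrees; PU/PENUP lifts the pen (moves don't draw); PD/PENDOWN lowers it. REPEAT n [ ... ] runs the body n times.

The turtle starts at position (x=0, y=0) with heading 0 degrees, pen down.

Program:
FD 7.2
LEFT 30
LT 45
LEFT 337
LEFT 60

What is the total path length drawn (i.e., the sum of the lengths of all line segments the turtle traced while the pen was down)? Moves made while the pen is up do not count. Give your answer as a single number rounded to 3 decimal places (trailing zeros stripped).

Executing turtle program step by step:
Start: pos=(0,0), heading=0, pen down
FD 7.2: (0,0) -> (7.2,0) [heading=0, draw]
LT 30: heading 0 -> 30
LT 45: heading 30 -> 75
LT 337: heading 75 -> 52
LT 60: heading 52 -> 112
Final: pos=(7.2,0), heading=112, 1 segment(s) drawn

Segment lengths:
  seg 1: (0,0) -> (7.2,0), length = 7.2
Total = 7.2

Answer: 7.2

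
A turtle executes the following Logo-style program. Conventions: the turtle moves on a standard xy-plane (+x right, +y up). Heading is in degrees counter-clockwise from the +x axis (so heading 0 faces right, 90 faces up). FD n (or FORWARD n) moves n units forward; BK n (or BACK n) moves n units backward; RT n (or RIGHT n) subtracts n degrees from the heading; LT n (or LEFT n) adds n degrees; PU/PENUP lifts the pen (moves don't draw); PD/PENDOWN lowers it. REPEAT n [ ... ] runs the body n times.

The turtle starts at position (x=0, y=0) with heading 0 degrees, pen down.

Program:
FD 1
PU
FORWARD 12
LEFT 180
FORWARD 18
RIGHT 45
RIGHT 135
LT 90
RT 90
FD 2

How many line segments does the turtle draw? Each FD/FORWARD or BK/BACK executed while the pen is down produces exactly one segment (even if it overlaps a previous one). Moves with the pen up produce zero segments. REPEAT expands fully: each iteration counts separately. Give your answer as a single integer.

Executing turtle program step by step:
Start: pos=(0,0), heading=0, pen down
FD 1: (0,0) -> (1,0) [heading=0, draw]
PU: pen up
FD 12: (1,0) -> (13,0) [heading=0, move]
LT 180: heading 0 -> 180
FD 18: (13,0) -> (-5,0) [heading=180, move]
RT 45: heading 180 -> 135
RT 135: heading 135 -> 0
LT 90: heading 0 -> 90
RT 90: heading 90 -> 0
FD 2: (-5,0) -> (-3,0) [heading=0, move]
Final: pos=(-3,0), heading=0, 1 segment(s) drawn
Segments drawn: 1

Answer: 1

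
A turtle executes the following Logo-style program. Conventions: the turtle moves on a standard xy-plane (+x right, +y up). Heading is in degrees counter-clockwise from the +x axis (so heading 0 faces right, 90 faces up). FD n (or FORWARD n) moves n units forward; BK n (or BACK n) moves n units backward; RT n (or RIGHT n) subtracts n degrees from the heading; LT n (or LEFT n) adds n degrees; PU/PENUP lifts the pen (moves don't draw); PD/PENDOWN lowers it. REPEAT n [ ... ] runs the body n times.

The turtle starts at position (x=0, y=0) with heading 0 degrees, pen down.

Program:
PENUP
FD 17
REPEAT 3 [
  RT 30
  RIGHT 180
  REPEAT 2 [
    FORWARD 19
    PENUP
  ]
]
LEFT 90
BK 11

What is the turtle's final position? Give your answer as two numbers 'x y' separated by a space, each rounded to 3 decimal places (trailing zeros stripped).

Answer: 14.091 24.091

Derivation:
Executing turtle program step by step:
Start: pos=(0,0), heading=0, pen down
PU: pen up
FD 17: (0,0) -> (17,0) [heading=0, move]
REPEAT 3 [
  -- iteration 1/3 --
  RT 30: heading 0 -> 330
  RT 180: heading 330 -> 150
  REPEAT 2 [
    -- iteration 1/2 --
    FD 19: (17,0) -> (0.546,9.5) [heading=150, move]
    PU: pen up
    -- iteration 2/2 --
    FD 19: (0.546,9.5) -> (-15.909,19) [heading=150, move]
    PU: pen up
  ]
  -- iteration 2/3 --
  RT 30: heading 150 -> 120
  RT 180: heading 120 -> 300
  REPEAT 2 [
    -- iteration 1/2 --
    FD 19: (-15.909,19) -> (-6.409,2.546) [heading=300, move]
    PU: pen up
    -- iteration 2/2 --
    FD 19: (-6.409,2.546) -> (3.091,-13.909) [heading=300, move]
    PU: pen up
  ]
  -- iteration 3/3 --
  RT 30: heading 300 -> 270
  RT 180: heading 270 -> 90
  REPEAT 2 [
    -- iteration 1/2 --
    FD 19: (3.091,-13.909) -> (3.091,5.091) [heading=90, move]
    PU: pen up
    -- iteration 2/2 --
    FD 19: (3.091,5.091) -> (3.091,24.091) [heading=90, move]
    PU: pen up
  ]
]
LT 90: heading 90 -> 180
BK 11: (3.091,24.091) -> (14.091,24.091) [heading=180, move]
Final: pos=(14.091,24.091), heading=180, 0 segment(s) drawn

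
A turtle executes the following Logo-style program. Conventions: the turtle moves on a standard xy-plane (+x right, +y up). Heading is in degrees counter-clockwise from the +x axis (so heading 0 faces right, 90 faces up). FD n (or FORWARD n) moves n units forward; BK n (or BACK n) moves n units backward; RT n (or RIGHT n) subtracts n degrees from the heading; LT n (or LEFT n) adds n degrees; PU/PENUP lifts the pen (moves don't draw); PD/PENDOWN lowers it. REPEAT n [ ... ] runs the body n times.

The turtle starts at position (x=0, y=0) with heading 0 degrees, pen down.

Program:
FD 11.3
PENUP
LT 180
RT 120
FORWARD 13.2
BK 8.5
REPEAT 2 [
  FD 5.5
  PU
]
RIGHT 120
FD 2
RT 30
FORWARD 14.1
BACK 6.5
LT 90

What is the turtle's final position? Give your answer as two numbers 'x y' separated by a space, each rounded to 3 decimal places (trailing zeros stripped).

Executing turtle program step by step:
Start: pos=(0,0), heading=0, pen down
FD 11.3: (0,0) -> (11.3,0) [heading=0, draw]
PU: pen up
LT 180: heading 0 -> 180
RT 120: heading 180 -> 60
FD 13.2: (11.3,0) -> (17.9,11.432) [heading=60, move]
BK 8.5: (17.9,11.432) -> (13.65,4.07) [heading=60, move]
REPEAT 2 [
  -- iteration 1/2 --
  FD 5.5: (13.65,4.07) -> (16.4,8.833) [heading=60, move]
  PU: pen up
  -- iteration 2/2 --
  FD 5.5: (16.4,8.833) -> (19.15,13.597) [heading=60, move]
  PU: pen up
]
RT 120: heading 60 -> 300
FD 2: (19.15,13.597) -> (20.15,11.865) [heading=300, move]
RT 30: heading 300 -> 270
FD 14.1: (20.15,11.865) -> (20.15,-2.235) [heading=270, move]
BK 6.5: (20.15,-2.235) -> (20.15,4.265) [heading=270, move]
LT 90: heading 270 -> 0
Final: pos=(20.15,4.265), heading=0, 1 segment(s) drawn

Answer: 20.15 4.265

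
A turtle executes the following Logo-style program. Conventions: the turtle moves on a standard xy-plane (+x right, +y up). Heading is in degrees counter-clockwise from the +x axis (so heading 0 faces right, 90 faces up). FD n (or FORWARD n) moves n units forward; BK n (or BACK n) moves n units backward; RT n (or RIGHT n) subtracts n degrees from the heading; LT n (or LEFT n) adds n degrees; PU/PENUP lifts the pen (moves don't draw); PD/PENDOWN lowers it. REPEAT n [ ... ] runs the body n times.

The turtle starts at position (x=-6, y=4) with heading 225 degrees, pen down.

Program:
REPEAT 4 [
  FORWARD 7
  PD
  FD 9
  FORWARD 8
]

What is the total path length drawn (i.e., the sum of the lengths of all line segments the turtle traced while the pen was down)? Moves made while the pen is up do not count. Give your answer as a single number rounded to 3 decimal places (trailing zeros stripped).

Answer: 96

Derivation:
Executing turtle program step by step:
Start: pos=(-6,4), heading=225, pen down
REPEAT 4 [
  -- iteration 1/4 --
  FD 7: (-6,4) -> (-10.95,-0.95) [heading=225, draw]
  PD: pen down
  FD 9: (-10.95,-0.95) -> (-17.314,-7.314) [heading=225, draw]
  FD 8: (-17.314,-7.314) -> (-22.971,-12.971) [heading=225, draw]
  -- iteration 2/4 --
  FD 7: (-22.971,-12.971) -> (-27.92,-17.92) [heading=225, draw]
  PD: pen down
  FD 9: (-27.92,-17.92) -> (-34.284,-24.284) [heading=225, draw]
  FD 8: (-34.284,-24.284) -> (-39.941,-29.941) [heading=225, draw]
  -- iteration 3/4 --
  FD 7: (-39.941,-29.941) -> (-44.891,-34.891) [heading=225, draw]
  PD: pen down
  FD 9: (-44.891,-34.891) -> (-51.255,-41.255) [heading=225, draw]
  FD 8: (-51.255,-41.255) -> (-56.912,-46.912) [heading=225, draw]
  -- iteration 4/4 --
  FD 7: (-56.912,-46.912) -> (-61.861,-51.861) [heading=225, draw]
  PD: pen down
  FD 9: (-61.861,-51.861) -> (-68.225,-58.225) [heading=225, draw]
  FD 8: (-68.225,-58.225) -> (-73.882,-63.882) [heading=225, draw]
]
Final: pos=(-73.882,-63.882), heading=225, 12 segment(s) drawn

Segment lengths:
  seg 1: (-6,4) -> (-10.95,-0.95), length = 7
  seg 2: (-10.95,-0.95) -> (-17.314,-7.314), length = 9
  seg 3: (-17.314,-7.314) -> (-22.971,-12.971), length = 8
  seg 4: (-22.971,-12.971) -> (-27.92,-17.92), length = 7
  seg 5: (-27.92,-17.92) -> (-34.284,-24.284), length = 9
  seg 6: (-34.284,-24.284) -> (-39.941,-29.941), length = 8
  seg 7: (-39.941,-29.941) -> (-44.891,-34.891), length = 7
  seg 8: (-44.891,-34.891) -> (-51.255,-41.255), length = 9
  seg 9: (-51.255,-41.255) -> (-56.912,-46.912), length = 8
  seg 10: (-56.912,-46.912) -> (-61.861,-51.861), length = 7
  seg 11: (-61.861,-51.861) -> (-68.225,-58.225), length = 9
  seg 12: (-68.225,-58.225) -> (-73.882,-63.882), length = 8
Total = 96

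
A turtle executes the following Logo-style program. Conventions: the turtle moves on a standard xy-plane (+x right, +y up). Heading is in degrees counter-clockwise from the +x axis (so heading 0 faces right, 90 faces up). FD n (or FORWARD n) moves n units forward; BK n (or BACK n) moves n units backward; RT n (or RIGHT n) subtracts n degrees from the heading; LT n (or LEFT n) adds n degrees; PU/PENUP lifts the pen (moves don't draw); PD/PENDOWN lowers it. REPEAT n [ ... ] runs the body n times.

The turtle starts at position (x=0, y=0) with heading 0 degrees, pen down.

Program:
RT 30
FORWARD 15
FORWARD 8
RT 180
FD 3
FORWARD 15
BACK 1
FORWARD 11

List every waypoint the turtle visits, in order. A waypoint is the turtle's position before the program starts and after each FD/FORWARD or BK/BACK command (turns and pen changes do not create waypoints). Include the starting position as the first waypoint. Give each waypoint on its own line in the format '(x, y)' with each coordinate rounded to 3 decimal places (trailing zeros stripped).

Answer: (0, 0)
(12.99, -7.5)
(19.919, -11.5)
(17.321, -10)
(4.33, -2.5)
(5.196, -3)
(-4.33, 2.5)

Derivation:
Executing turtle program step by step:
Start: pos=(0,0), heading=0, pen down
RT 30: heading 0 -> 330
FD 15: (0,0) -> (12.99,-7.5) [heading=330, draw]
FD 8: (12.99,-7.5) -> (19.919,-11.5) [heading=330, draw]
RT 180: heading 330 -> 150
FD 3: (19.919,-11.5) -> (17.321,-10) [heading=150, draw]
FD 15: (17.321,-10) -> (4.33,-2.5) [heading=150, draw]
BK 1: (4.33,-2.5) -> (5.196,-3) [heading=150, draw]
FD 11: (5.196,-3) -> (-4.33,2.5) [heading=150, draw]
Final: pos=(-4.33,2.5), heading=150, 6 segment(s) drawn
Waypoints (7 total):
(0, 0)
(12.99, -7.5)
(19.919, -11.5)
(17.321, -10)
(4.33, -2.5)
(5.196, -3)
(-4.33, 2.5)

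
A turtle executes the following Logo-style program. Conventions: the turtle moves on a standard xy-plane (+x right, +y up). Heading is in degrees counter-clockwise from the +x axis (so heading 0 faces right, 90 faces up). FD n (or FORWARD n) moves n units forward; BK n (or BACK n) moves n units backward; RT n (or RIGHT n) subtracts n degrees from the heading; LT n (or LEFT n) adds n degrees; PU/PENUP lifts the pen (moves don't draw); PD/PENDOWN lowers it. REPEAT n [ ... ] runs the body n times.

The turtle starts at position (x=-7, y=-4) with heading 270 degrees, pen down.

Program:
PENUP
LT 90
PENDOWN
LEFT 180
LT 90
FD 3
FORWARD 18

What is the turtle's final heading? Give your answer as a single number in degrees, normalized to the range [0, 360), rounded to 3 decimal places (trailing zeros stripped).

Executing turtle program step by step:
Start: pos=(-7,-4), heading=270, pen down
PU: pen up
LT 90: heading 270 -> 0
PD: pen down
LT 180: heading 0 -> 180
LT 90: heading 180 -> 270
FD 3: (-7,-4) -> (-7,-7) [heading=270, draw]
FD 18: (-7,-7) -> (-7,-25) [heading=270, draw]
Final: pos=(-7,-25), heading=270, 2 segment(s) drawn

Answer: 270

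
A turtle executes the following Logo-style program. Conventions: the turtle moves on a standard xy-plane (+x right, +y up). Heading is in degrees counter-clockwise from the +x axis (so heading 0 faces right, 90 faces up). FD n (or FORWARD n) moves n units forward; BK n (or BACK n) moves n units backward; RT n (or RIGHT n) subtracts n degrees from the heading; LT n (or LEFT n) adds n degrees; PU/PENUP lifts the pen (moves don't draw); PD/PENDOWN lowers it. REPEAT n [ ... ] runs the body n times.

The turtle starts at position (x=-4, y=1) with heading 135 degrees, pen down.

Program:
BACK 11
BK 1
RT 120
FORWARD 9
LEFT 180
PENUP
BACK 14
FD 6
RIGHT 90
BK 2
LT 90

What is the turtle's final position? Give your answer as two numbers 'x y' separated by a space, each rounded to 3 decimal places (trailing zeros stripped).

Executing turtle program step by step:
Start: pos=(-4,1), heading=135, pen down
BK 11: (-4,1) -> (3.778,-6.778) [heading=135, draw]
BK 1: (3.778,-6.778) -> (4.485,-7.485) [heading=135, draw]
RT 120: heading 135 -> 15
FD 9: (4.485,-7.485) -> (13.179,-5.156) [heading=15, draw]
LT 180: heading 15 -> 195
PU: pen up
BK 14: (13.179,-5.156) -> (26.702,-1.532) [heading=195, move]
FD 6: (26.702,-1.532) -> (20.906,-3.085) [heading=195, move]
RT 90: heading 195 -> 105
BK 2: (20.906,-3.085) -> (21.424,-5.017) [heading=105, move]
LT 90: heading 105 -> 195
Final: pos=(21.424,-5.017), heading=195, 3 segment(s) drawn

Answer: 21.424 -5.017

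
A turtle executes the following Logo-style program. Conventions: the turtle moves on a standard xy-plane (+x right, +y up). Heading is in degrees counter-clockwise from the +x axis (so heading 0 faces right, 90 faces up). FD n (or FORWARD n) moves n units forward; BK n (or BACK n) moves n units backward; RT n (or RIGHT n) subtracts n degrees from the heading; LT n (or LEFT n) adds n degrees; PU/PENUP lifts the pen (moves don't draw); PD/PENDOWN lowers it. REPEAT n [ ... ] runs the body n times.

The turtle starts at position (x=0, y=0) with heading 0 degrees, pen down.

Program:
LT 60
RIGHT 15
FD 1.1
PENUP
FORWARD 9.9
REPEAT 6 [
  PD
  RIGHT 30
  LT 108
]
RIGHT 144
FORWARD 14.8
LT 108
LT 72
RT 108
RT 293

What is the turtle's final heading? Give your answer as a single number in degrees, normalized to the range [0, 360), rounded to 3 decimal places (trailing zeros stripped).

Executing turtle program step by step:
Start: pos=(0,0), heading=0, pen down
LT 60: heading 0 -> 60
RT 15: heading 60 -> 45
FD 1.1: (0,0) -> (0.778,0.778) [heading=45, draw]
PU: pen up
FD 9.9: (0.778,0.778) -> (7.778,7.778) [heading=45, move]
REPEAT 6 [
  -- iteration 1/6 --
  PD: pen down
  RT 30: heading 45 -> 15
  LT 108: heading 15 -> 123
  -- iteration 2/6 --
  PD: pen down
  RT 30: heading 123 -> 93
  LT 108: heading 93 -> 201
  -- iteration 3/6 --
  PD: pen down
  RT 30: heading 201 -> 171
  LT 108: heading 171 -> 279
  -- iteration 4/6 --
  PD: pen down
  RT 30: heading 279 -> 249
  LT 108: heading 249 -> 357
  -- iteration 5/6 --
  PD: pen down
  RT 30: heading 357 -> 327
  LT 108: heading 327 -> 75
  -- iteration 6/6 --
  PD: pen down
  RT 30: heading 75 -> 45
  LT 108: heading 45 -> 153
]
RT 144: heading 153 -> 9
FD 14.8: (7.778,7.778) -> (22.396,10.093) [heading=9, draw]
LT 108: heading 9 -> 117
LT 72: heading 117 -> 189
RT 108: heading 189 -> 81
RT 293: heading 81 -> 148
Final: pos=(22.396,10.093), heading=148, 2 segment(s) drawn

Answer: 148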